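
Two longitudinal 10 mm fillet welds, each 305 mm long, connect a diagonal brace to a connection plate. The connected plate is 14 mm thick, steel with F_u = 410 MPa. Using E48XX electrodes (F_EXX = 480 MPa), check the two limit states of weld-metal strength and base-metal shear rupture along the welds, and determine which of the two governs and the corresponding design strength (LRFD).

φR_n ≈ 932 kN (weld metal governs)

t_e = 0.707 × 10 = 7.07 mm; L = 610 mm.
Weld metal: φR_n = 0.75 × 0.6 × 480 × 7.07 × 610 × 10⁻³ = 931.5 kN.
Base metal (shear rupture): φR_n = 0.75 × 0.6 × 410 × 14 × 610 × 10⁻³ = 1576 kN.
Governing: weld metal.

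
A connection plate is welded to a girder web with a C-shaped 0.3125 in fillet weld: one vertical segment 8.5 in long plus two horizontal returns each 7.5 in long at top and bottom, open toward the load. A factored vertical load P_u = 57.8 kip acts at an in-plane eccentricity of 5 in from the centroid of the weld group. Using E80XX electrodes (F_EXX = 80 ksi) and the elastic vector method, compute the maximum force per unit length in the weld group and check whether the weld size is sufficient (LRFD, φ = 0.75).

Total weld length L_w = 23.5 in. Treat welds as unit-width lines.
Centroid: x̄ = 2×7.5×3.75 / 23.5 = 2.394 in from the vertical weld.
Polar moment about centroid: J = I_x + I_y = [8.5³/12 + 2×7.5×4.25²] + [8.5×2.394² + 2(7.5³/12 + 7.5×1.356²)] = 468.7 in³.
Direct shear f_v = P/L_w = 57.8 / 23.5 = 2.46 kip/in (vertical).
Torsion M = P·e = 57.8 × 5 = 289 kip·in.
Critical point at (x, y) = (5.106, 4.25) from centroid. f_tx = M·y/J = 2.62 kip/in; f_ty = M·x/J = 3.148 kip/in.
Resultant f_max = √[f_tx² + (f_v + f_ty)²] = √[2.62² + (2.46 + 3.148)²] = 6.19 kip/in.
Capacity per unit length: φr_n = 0.75 × 0.6 × 80 × (0.707 × 0.3125) = 7.954 kip/in.
6.19 ≤ 7.954 → adequate.

f_max ≈ 6.19 kip/in; adequate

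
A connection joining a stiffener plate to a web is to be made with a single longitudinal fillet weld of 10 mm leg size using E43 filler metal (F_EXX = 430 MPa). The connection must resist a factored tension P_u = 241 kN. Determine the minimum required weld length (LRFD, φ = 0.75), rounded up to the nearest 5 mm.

Throat t_e = 0.707 × 10 = 7.07 mm.
φr_n = 0.75 × 0.6 × 430 × 7.07 × 10⁻³ = 1.368 kN/mm.
L_req = P_u / φr_n = 241 / 1.368 = 176.2 mm total.
Round up → use L = 180 mm.

L = 180 mm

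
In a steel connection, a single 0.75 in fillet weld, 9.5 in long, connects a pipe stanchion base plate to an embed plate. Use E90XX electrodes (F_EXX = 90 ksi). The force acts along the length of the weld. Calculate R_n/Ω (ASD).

Effective throat t_e = 0.707 × 0.75 = 0.5302 in.
Total length L = 9.5 in; A_we = 0.5302 × 9.5 = 5.037 in².
F_nw = 0.6 F_EXX = 0.6 × 90 = 54 ksi.
R_n = 54 × 5.037 = 272 kip; R_n/Ω = 272/2.0 = 136 kip.

R_n/Ω ≈ 136 kip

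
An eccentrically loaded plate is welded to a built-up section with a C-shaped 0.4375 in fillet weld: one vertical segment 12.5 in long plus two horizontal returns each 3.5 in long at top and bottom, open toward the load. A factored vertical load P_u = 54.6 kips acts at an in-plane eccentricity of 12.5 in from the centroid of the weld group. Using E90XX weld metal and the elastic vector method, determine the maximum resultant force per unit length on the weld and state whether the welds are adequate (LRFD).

E90XX → F_EXX = 90 ksi.
Total weld length L_w = 19.5 in. Treat welds as unit-width lines.
Centroid: x̄ = 2×3.5×1.75 / 19.5 = 0.6282 in from the vertical weld.
Polar moment about centroid: J = I_x + I_y = [12.5³/12 + 2×3.5×6.25²] + [12.5×0.6282² + 2(3.5³/12 + 3.5×1.122²)] = 457.1 in³.
Direct shear f_v = P/L_w = 54.6 / 19.5 = 2.8 kip/in (vertical).
Torsion M = P·e = 54.6 × 12.5 = 682.5 kip·in.
Critical point at (x, y) = (2.872, 6.25) from centroid. f_tx = M·y/J = 9.332 kip/in; f_ty = M·x/J = 4.288 kip/in.
Resultant f_max = √[f_tx² + (f_v + f_ty)²] = √[9.332² + (2.8 + 4.288)²] = 11.72 kip/in.
Capacity per unit length: φr_n = 0.75 × 0.6 × 90 × (0.707 × 0.4375) = 12.53 kip/in.
11.72 ≤ 12.53 → adequate.

f_max ≈ 11.7 kip/in; adequate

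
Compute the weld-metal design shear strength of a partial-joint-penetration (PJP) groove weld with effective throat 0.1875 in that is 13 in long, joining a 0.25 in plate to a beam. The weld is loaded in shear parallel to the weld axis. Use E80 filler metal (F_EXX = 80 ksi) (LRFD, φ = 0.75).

φR_n ≈ 87.8 kips

Effective throat (given) t_e = 0.1875 in.
A_we = 0.1875 × 13 = 2.438 in².
F_nw = 0.6 F_EXX = 48 ksi.
φR_n = 0.75 × 48 × 2.438 = 87.75 kips.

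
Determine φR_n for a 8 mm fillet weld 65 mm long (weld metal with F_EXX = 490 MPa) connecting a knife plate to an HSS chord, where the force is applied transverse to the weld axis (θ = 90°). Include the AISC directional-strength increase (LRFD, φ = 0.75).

φR_n ≈ 122 kN

t_e = 0.707 × 8 = 5.656 mm; A_we = 5.656 × 65 = 367.6 mm².
Directional factor: 1.0 + 0.5 sin^1.5(90°) = 1.5.
F_nw = 0.6 × 490 × 1.5 = 441 MPa.
φR_n = 0.75 × 441 × 367.6 × 10⁻³ = 121.6 kN.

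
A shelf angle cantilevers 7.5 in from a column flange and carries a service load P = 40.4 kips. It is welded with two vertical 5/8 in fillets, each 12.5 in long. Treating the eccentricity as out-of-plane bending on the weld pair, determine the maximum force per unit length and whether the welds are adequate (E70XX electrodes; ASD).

E70XX → F_EXX = 70 ksi.
L_w = 2 × 12.5 = 25 in; section modulus (unit throat) S = 2 × L²/6 = 52.08 in².
Direct shear f_v = P/L_w = 40.4/25 = 1.616 kip/in.
Moment M = P × e = 40.4 × 7.5 = 303 kip·in; bending f_b = M/S = 5.818 kip/in.
f_max = √(f_v² + f_b²) = √(1.616² + 5.818²) = 6.038 kip/in.
r_n/Ω = (1/2.0) × 0.6 × 70 × (0.707 × 0.625) = 9.279 kip/in → adequate.

f_max ≈ 6.04 kip/in; adequate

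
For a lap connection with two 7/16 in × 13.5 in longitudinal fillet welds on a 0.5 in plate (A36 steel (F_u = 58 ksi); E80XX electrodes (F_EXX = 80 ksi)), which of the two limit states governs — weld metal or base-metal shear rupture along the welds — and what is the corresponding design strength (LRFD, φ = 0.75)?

t_e = 0.707 × 0.4375 = 0.3093 in; L = 27 in.
Weld metal: φR_n = 0.75 × 0.6 × 80 × 0.3093 × 27 = 300.7 kip.
Base metal (shear rupture): φR_n = 0.75 × 0.6 × 58 × 0.5 × 27 = 352.3 kip.
Governing: weld metal.

φR_n ≈ 301 kip (weld metal governs)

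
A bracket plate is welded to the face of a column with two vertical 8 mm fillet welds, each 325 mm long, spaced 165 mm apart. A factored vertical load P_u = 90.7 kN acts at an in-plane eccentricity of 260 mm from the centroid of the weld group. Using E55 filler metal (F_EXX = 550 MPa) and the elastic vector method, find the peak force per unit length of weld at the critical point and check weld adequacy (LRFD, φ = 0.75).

Total weld length L_w = 650 mm. Treat welds as unit-width lines.
Polar moment about centroid: J = 2[d³/12 + d(b/2)²] = 2[325³/12 + 325×82.5²] = 10150000 mm³.
Direct shear f_v = P/L_w = 90.7×10³ / 650 = 139.5 N/mm (vertical).
Torsion M = P·e = 90.7×10³ × 260 = 23582000 N·mm.
Critical point at (x, y) = (82.5, 162.5) from centroid. f_tx = M·y/J = 377.7 N/mm; f_ty = M·x/J = 191.8 N/mm.
Resultant f_max = √[f_tx² + (f_v + f_ty)²] = √[377.7² + (139.5 + 191.8)²] = 502.4 N/mm.
Capacity per unit length: φr_n = 0.75 × 0.6 × 550 × (0.707 × 8) = 1400 N/mm.
502.4 ≤ 1400 → adequate.

f_max ≈ 502 N/mm; adequate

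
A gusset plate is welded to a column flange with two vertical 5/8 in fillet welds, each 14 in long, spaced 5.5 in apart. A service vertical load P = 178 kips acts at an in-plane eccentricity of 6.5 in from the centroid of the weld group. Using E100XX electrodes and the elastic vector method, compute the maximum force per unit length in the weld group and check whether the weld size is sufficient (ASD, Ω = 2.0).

f_max ≈ 16.4 kip/in; NOT adequate

E100XX → F_EXX = 100 ksi.
Total weld length L_w = 28 in. Treat welds as unit-width lines.
Polar moment about centroid: J = 2[d³/12 + d(b/2)²] = 2[14³/12 + 14×2.75²] = 669.1 in³.
Direct shear f_v = P/L_w = 178 / 28 = 6.357 kip/in (vertical).
Torsion M = P·e = 178 × 6.5 = 1157 kip·in.
Critical point at (x, y) = (2.75, 7) from centroid. f_tx = M·y/J = 12.1 kip/in; f_ty = M·x/J = 4.755 kip/in.
Resultant f_max = √[f_tx² + (f_v + f_ty)²] = √[12.1² + (6.357 + 4.755)²] = 16.43 kip/in.
Capacity per unit length: r_n/Ω = (1/2.0) × 0.6 × 100 × (0.707 × 0.625) = 13.26 kip/in.
16.43 > 13.26 → NOT adequate.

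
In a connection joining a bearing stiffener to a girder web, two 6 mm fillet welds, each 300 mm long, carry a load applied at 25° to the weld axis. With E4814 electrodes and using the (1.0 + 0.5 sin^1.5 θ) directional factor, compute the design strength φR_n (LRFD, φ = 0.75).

E48XX → F_EXX = 480 MPa.
t_e = 0.707 × 6 = 4.242 mm; A_we = 4.242 × 600 = 2545 mm².
Directional factor: 1.0 + 0.5 sin^1.5(25°) = 1.137.
F_nw = 0.6 × 480 × 1.137 = 327.6 MPa.
φR_n = 0.75 × 327.6 × 2545 × 10⁻³ = 625.3 kN.

φR_n ≈ 625 kN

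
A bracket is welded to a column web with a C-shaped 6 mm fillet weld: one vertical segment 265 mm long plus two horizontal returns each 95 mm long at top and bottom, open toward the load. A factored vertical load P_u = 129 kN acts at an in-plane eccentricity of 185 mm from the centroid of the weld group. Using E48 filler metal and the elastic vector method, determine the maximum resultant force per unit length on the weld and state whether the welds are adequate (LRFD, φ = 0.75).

f_max ≈ 864 N/mm; adequate

E48XX → F_EXX = 480 MPa.
Total weld length L_w = 455 mm. Treat welds as unit-width lines.
Centroid: x̄ = 2×95×47.5 / 455 = 19.84 mm from the vertical weld.
Polar moment about centroid: J = I_x + I_y = [265³/12 + 2×95×132.5²] + [265×19.84² + 2(95³/12 + 95×27.66²)] = 5279000 mm³.
Direct shear f_v = P/L_w = 129×10³ / 455 = 283.5 N/mm (vertical).
Torsion M = P·e = 129×10³ × 185 = 23865000 N·mm.
Critical point at (x, y) = (75.16, 132.5) from centroid. f_tx = M·y/J = 599 N/mm; f_ty = M·x/J = 339.8 N/mm.
Resultant f_max = √[f_tx² + (f_v + f_ty)²] = √[599² + (283.5 + 339.8)²] = 864.5 N/mm.
Capacity per unit length: φr_n = 0.75 × 0.6 × 480 × (0.707 × 6) = 916.3 N/mm.
864.5 ≤ 916.3 → adequate.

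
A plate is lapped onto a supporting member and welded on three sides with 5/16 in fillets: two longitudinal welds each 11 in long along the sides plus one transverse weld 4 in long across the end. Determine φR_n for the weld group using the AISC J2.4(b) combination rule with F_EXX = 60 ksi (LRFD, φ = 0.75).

φR_n ≈ 155 kips

t_e = 0.707 × 0.3125 = 0.2209 in.
R_nwl = 0.6 × 60 × 0.2209 × 22 = 175 kips (longitudinal, 2 welds).
R_nwt = 0.6 × 60 × 0.2209 × 4 = 31.81 kips (transverse, base value).
(i) R_nwl + R_nwt = 206.8 kips; (ii) 0.85 R_nwl + 1.5 R_nwt = 196.5 kips.
R_n = max = 206.8 kips [governs: (i)]; φR_n = 155.1 kips.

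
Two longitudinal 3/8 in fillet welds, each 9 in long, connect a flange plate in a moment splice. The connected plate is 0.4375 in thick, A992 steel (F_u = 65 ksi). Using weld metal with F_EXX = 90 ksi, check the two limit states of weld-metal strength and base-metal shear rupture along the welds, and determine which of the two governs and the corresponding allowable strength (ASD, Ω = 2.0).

R_n/Ω ≈ 129 kips (weld metal governs)

t_e = 0.707 × 0.375 = 0.2651 in; L = 18 in.
Weld metal: R_n/Ω = (1/2.0) × 0.6 × 90 × 0.2651 × 18 = 128.9 kips.
Base metal (shear rupture): R_n/Ω = (1/2.0) × 0.6 × 65 × 0.4375 × 18 = 153.6 kips.
Governing: weld metal.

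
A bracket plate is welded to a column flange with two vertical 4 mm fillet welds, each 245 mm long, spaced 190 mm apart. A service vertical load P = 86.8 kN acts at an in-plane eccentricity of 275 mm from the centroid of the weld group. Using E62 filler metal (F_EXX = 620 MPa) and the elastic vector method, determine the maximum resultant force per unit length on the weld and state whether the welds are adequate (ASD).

Total weld length L_w = 490 mm. Treat welds as unit-width lines.
Polar moment about centroid: J = 2[d³/12 + d(b/2)²] = 2[245³/12 + 245×95²] = 6873000 mm³.
Direct shear f_v = P/L_w = 86.8×10³ / 490 = 177.1 N/mm (vertical).
Torsion M = P·e = 86.8×10³ × 275 = 23870000 N·mm.
Critical point at (x, y) = (95, 122.5) from centroid. f_tx = M·y/J = 425.4 N/mm; f_ty = M·x/J = 329.9 N/mm.
Resultant f_max = √[f_tx² + (f_v + f_ty)²] = √[425.4² + (177.1 + 329.9)²] = 661.9 N/mm.
Capacity per unit length: r_n/Ω = (1/2.0) × 0.6 × 620 × (0.707 × 4) = 526 N/mm.
661.9 > 526 → NOT adequate.

f_max ≈ 662 N/mm; NOT adequate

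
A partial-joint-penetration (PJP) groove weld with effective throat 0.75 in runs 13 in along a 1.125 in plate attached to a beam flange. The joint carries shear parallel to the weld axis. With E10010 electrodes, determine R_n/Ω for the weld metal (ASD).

E100XX → F_EXX = 100 ksi.
Effective throat (given) t_e = 0.75 in.
A_we = 0.75 × 13 = 9.75 in².
F_nw = 0.6 F_EXX = 60 ksi.
R_n/Ω = (60 × 9.75) / 2.0 = 292.5 kip.

R_n/Ω ≈ 292 kip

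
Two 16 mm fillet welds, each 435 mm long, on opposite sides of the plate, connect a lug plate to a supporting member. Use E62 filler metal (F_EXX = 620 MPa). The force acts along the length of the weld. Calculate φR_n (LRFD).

Effective throat t_e = 0.707 × 16 = 11.31 mm.
Total length L = 870 mm; A_we = 11.31 × 870 = 9841 mm².
F_nw = 0.6 F_EXX = 0.6 × 620 = 372 MPa.
φR_n = 0.75 × 372 × 9841 × 10⁻³ = 2746 kN.

φR_n ≈ 2750 kN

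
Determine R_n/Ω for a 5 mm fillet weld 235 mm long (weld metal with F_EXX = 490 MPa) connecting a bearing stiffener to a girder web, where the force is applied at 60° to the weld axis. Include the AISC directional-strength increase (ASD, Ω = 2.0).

R_n/Ω ≈ 171 kN

t_e = 0.707 × 5 = 3.535 mm; A_we = 3.535 × 235 = 830.7 mm².
Directional factor: 1.0 + 0.5 sin^1.5(60°) = 1.403.
F_nw = 0.6 × 490 × 1.403 = 412.5 MPa.
R_n/Ω = (412.5 × 830.7) / 2.0 × 10⁻³ = 171.3 kN.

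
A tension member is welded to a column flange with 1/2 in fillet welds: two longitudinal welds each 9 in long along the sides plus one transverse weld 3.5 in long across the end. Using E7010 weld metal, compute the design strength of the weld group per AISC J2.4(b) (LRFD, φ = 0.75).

φR_n ≈ 239 kip

E70XX → F_EXX = 70 ksi.
t_e = 0.707 × 0.5 = 0.3535 in.
R_nwl = 0.6 × 70 × 0.3535 × 18 = 267.2 kip (longitudinal, 2 welds).
R_nwt = 0.6 × 70 × 0.3535 × 3.5 = 51.96 kip (transverse, base value).
(i) R_nwl + R_nwt = 319.2 kip; (ii) 0.85 R_nwl + 1.5 R_nwt = 305.1 kip.
R_n = max = 319.2 kip [governs: (i)]; φR_n = 239.4 kip.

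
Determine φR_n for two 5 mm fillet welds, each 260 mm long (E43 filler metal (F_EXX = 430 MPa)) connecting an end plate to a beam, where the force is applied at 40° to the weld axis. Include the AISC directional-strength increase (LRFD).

φR_n ≈ 447 kN

t_e = 0.707 × 5 = 3.535 mm; A_we = 3.535 × 520 = 1838 mm².
Directional factor: 1.0 + 0.5 sin^1.5(40°) = 1.258.
F_nw = 0.6 × 430 × 1.258 = 324.5 MPa.
φR_n = 0.75 × 324.5 × 1838 × 10⁻³ = 447.3 kN.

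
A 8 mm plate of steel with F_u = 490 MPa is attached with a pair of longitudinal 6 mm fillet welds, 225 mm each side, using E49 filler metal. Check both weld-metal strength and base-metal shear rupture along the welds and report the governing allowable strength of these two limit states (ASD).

E49XX → F_EXX = 490 MPa.
t_e = 0.707 × 6 = 4.242 mm; L = 450 mm.
Weld metal: R_n/Ω = (1/2.0) × 0.6 × 490 × 4.242 × 450 × 10⁻³ = 280.6 kN.
Base metal (shear rupture): R_n/Ω = (1/2.0) × 0.6 × 490 × 8 × 450 × 10⁻³ = 529.2 kN.
Governing: weld metal.

R_n/Ω ≈ 281 kN (weld metal governs)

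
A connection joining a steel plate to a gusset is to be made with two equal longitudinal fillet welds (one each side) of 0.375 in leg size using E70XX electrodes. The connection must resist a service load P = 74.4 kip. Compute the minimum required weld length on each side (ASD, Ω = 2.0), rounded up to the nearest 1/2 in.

L = 7 in on each side

E70XX → F_EXX = 70 ksi.
Throat t_e = 0.707 × 0.375 = 0.2651 in.
r_n/Ω = (0.6 × 70 × 0.2651) / 2.0 = 5.568 kip/in.
L_req = P / (r_n/Ω) = 74.4 / 5.568 = 13.36 in total.
Per side: 13.36 / 2 = 6.681 in.
Round up → use L = 7 in on each side.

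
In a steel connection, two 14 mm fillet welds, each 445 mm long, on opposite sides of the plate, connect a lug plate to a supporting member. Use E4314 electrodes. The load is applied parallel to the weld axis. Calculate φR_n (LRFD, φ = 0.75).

φR_n ≈ 1700 kN

E43XX → F_EXX = 430 MPa.
Effective throat t_e = 0.707 × 14 = 9.898 mm.
Total length L = 890 mm; A_we = 9.898 × 890 = 8809 mm².
F_nw = 0.6 F_EXX = 0.6 × 430 = 258 MPa.
φR_n = 0.75 × 258 × 8809 × 10⁻³ = 1705 kN.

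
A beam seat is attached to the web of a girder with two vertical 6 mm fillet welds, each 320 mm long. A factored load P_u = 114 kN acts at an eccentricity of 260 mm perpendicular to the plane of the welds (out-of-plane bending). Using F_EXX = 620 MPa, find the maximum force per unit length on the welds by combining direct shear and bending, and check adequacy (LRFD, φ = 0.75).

L_w = 2 × 320 = 640 mm; section modulus (unit throat) S = 2 × L²/6 = 34130 mm².
Direct shear f_v = P/L_w = 114×10³/640 = 178.1 N/mm.
Moment M = P × e = 114×10³ × 260 = 29640000 N·mm; bending f_b = M/S = 868.4 N/mm.
f_max = √(f_v² + f_b²) = √(178.1² + 868.4²) = 886.4 N/mm.
φr_n = 0.75 × 0.6 × 620 × (0.707 × 6) = 1184 N/mm → adequate.

f_max ≈ 886 N/mm; adequate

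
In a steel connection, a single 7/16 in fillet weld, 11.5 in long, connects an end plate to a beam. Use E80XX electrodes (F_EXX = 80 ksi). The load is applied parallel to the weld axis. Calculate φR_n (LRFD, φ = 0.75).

φR_n ≈ 128 kip

Effective throat t_e = 0.707 × 0.4375 = 0.3093 in.
Total length L = 11.5 in; A_we = 0.3093 × 11.5 = 3.557 in².
F_nw = 0.6 F_EXX = 0.6 × 80 = 48 ksi.
φR_n = 0.75 × 48 × 3.557 = 128.1 kip.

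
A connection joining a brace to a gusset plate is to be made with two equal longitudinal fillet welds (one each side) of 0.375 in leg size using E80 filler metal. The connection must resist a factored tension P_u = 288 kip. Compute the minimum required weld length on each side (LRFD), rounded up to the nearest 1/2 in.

E80XX → F_EXX = 80 ksi.
Throat t_e = 0.707 × 0.375 = 0.2651 in.
φr_n = 0.75 × 0.6 × 80 × 0.2651 = 9.544 kip/in.
L_req = P_u / φr_n = 288 / 9.544 = 30.17 in total.
Per side: 30.17 / 2 = 15.09 in.
Round up → use L = 15.5 in on each side.

L = 15.5 in on each side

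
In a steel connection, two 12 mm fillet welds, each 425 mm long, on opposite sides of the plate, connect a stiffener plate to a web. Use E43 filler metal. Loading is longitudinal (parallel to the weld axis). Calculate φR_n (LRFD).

E43XX → F_EXX = 430 MPa.
Effective throat t_e = 0.707 × 12 = 8.484 mm.
Total length L = 850 mm; A_we = 8.484 × 850 = 7211 mm².
F_nw = 0.6 F_EXX = 0.6 × 430 = 258 MPa.
φR_n = 0.75 × 258 × 7211 × 10⁻³ = 1395 kN.

φR_n ≈ 1400 kN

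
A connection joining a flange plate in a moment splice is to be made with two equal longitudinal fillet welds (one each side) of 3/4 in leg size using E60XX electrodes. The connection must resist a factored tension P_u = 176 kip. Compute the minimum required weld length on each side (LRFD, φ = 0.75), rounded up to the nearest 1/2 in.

E60XX → F_EXX = 60 ksi.
Throat t_e = 0.707 × 0.75 = 0.5302 in.
φr_n = 0.75 × 0.6 × 60 × 0.5302 = 14.32 kip/in.
L_req = P_u / φr_n = 176 / 14.32 = 12.29 in total.
Per side: 12.29 / 2 = 6.147 in.
Round up → use L = 6.5 in on each side.

L = 6.5 in on each side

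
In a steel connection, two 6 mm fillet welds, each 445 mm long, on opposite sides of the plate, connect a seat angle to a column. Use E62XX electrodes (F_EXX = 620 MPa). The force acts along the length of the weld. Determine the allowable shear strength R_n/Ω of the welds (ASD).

R_n/Ω ≈ 702 kN

Effective throat t_e = 0.707 × 6 = 4.242 mm.
Total length L = 890 mm; A_we = 4.242 × 890 = 3775 mm².
F_nw = 0.6 F_EXX = 0.6 × 620 = 372 MPa.
R_n = 372 × 3775 × 10⁻³ = 1404 kN; R_n/Ω = 1404/2.0 = 702.2 kN.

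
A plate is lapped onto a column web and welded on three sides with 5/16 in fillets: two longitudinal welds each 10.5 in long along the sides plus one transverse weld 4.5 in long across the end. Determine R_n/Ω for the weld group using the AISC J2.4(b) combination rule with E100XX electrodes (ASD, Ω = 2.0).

E100XX → F_EXX = 100 ksi.
t_e = 0.707 × 0.3125 = 0.2209 in.
R_nwl = 0.6 × 100 × 0.2209 × 21 = 278.4 kips (longitudinal, 2 welds).
R_nwt = 0.6 × 100 × 0.2209 × 4.5 = 59.65 kips (transverse, base value).
(i) R_nwl + R_nwt = 338 kips; (ii) 0.85 R_nwl + 1.5 R_nwt = 326.1 kips.
R_n = max = 338 kips [governs: (i)]; R_n/Ω = 169 kips.

R_n/Ω ≈ 169 kips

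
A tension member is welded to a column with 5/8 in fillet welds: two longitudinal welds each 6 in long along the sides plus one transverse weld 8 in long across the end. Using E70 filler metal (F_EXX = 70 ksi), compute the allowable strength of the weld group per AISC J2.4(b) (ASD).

R_n/Ω ≈ 206 kips

t_e = 0.707 × 0.625 = 0.4419 in.
R_nwl = 0.6 × 70 × 0.4419 × 12 = 222.7 kips (longitudinal, 2 welds).
R_nwt = 0.6 × 70 × 0.4419 × 8 = 148.5 kips (transverse, base value).
(i) R_nwl + R_nwt = 371.2 kips; (ii) 0.85 R_nwl + 1.5 R_nwt = 412 kips.
R_n = max = 412 kips [governs: (ii)]; R_n/Ω = 206 kips.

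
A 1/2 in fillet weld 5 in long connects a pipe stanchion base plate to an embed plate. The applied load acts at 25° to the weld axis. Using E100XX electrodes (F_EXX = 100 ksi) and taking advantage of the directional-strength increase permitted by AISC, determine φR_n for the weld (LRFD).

φR_n ≈ 90.5 kip

t_e = 0.707 × 0.5 = 0.3535 in; A_we = 0.3535 × 5 = 1.767 in².
Directional factor: 1.0 + 0.5 sin^1.5(25°) = 1.137.
F_nw = 0.6 × 100 × 1.137 = 68.24 ksi.
φR_n = 0.75 × 68.24 × 1.767 = 90.46 kip.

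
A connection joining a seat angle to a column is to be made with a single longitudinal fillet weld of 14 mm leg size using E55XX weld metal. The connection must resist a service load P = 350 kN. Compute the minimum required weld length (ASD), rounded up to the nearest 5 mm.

E55XX → F_EXX = 550 MPa.
Throat t_e = 0.707 × 14 = 9.898 mm.
r_n/Ω = (0.6 × 550 × 9.898) / 2.0 = 1633 N/mm = 1.633 kN/mm.
L_req = P / (r_n/Ω) = 350 / 1.633 = 214.3 mm total.
Round up → use L = 215 mm.

L = 215 mm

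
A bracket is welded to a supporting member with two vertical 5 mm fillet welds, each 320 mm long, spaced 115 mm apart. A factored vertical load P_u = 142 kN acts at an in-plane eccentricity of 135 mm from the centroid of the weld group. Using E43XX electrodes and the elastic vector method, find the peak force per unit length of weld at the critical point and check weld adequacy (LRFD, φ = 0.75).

E43XX → F_EXX = 430 MPa.
Total weld length L_w = 640 mm. Treat welds as unit-width lines.
Polar moment about centroid: J = 2[d³/12 + d(b/2)²] = 2[320³/12 + 320×57.5²] = 7577000 mm³.
Direct shear f_v = P/L_w = 142×10³ / 640 = 221.9 N/mm (vertical).
Torsion M = P·e = 142×10³ × 135 = 19170000 N·mm.
Critical point at (x, y) = (57.5, 160) from centroid. f_tx = M·y/J = 404.8 N/mm; f_ty = M·x/J = 145.5 N/mm.
Resultant f_max = √[f_tx² + (f_v + f_ty)²] = √[404.8² + (221.9 + 145.5)²] = 546.6 N/mm.
Capacity per unit length: φr_n = 0.75 × 0.6 × 430 × (0.707 × 5) = 684 N/mm.
546.6 ≤ 684 → adequate.

f_max ≈ 547 N/mm; adequate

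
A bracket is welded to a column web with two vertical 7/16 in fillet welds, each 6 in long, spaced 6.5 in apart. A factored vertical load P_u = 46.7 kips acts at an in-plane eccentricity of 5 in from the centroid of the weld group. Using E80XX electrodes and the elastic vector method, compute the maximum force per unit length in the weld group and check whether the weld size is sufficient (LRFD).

f_max ≈ 9.58 kip/in; adequate

E80XX → F_EXX = 80 ksi.
Total weld length L_w = 12 in. Treat welds as unit-width lines.
Polar moment about centroid: J = 2[d³/12 + d(b/2)²] = 2[6³/12 + 6×3.25²] = 162.8 in³.
Direct shear f_v = P/L_w = 46.7 / 12 = 3.892 kip/in (vertical).
Torsion M = P·e = 46.7 × 5 = 233.5 kip·in.
Critical point at (x, y) = (3.25, 3) from centroid. f_tx = M·y/J = 4.304 kip/in; f_ty = M·x/J = 4.663 kip/in.
Resultant f_max = √[f_tx² + (f_v + f_ty)²] = √[4.304² + (3.892 + 4.663)²] = 9.576 kip/in.
Capacity per unit length: φr_n = 0.75 × 0.6 × 80 × (0.707 × 0.4375) = 11.14 kip/in.
9.576 ≤ 11.14 → adequate.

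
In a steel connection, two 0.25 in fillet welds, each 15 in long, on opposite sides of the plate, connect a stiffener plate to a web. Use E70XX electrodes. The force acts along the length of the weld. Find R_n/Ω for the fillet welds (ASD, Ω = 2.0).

R_n/Ω ≈ 111 kips

E70XX → F_EXX = 70 ksi.
Effective throat t_e = 0.707 × 0.25 = 0.1767 in.
Total length L = 30 in; A_we = 0.1767 × 30 = 5.302 in².
F_nw = 0.6 F_EXX = 0.6 × 70 = 42 ksi.
R_n = 42 × 5.302 = 222.7 kips; R_n/Ω = 222.7/2.0 = 111.4 kips.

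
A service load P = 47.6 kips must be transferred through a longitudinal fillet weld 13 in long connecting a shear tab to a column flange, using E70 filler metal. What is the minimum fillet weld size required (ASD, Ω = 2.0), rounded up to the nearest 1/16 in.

E70XX → F_EXX = 70 ksi.
Total weld length L = 13 in.
Required throat t_e = P × Ω / (0.6 F_EXX × L) = 47.6 × 2.0 / (0.6 × 70 × 13) = 0.1744 in.
Required leg w = t_e / 0.707 = 0.2466 in → use 1/4 in.

w = 1/4 in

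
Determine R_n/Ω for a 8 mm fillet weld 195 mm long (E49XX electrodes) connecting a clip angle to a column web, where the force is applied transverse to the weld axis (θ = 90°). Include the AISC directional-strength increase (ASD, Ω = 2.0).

E49XX → F_EXX = 490 MPa.
t_e = 0.707 × 8 = 5.656 mm; A_we = 5.656 × 195 = 1103 mm².
Directional factor: 1.0 + 0.5 sin^1.5(90°) = 1.5.
F_nw = 0.6 × 490 × 1.5 = 441 MPa.
R_n/Ω = (441 × 1103) / 2.0 × 10⁻³ = 243.2 kN.

R_n/Ω ≈ 243 kN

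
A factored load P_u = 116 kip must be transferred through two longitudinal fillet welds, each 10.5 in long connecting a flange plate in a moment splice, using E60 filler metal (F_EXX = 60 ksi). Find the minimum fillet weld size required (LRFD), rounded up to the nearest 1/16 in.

Total weld length L = 21 in.
Required throat t_e = P_u / (φ × 0.6 F_EXX × L) = 116 / (0.75 × 0.6 × 60 × 21) = 0.2046 in.
Required leg w = t_e / 0.707 = 0.2894 in → use 5/16 in.

w = 5/16 in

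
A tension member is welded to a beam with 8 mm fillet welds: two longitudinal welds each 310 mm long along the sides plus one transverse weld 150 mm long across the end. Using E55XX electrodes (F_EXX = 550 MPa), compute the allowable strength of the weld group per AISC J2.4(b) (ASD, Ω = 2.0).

R_n/Ω ≈ 719 kN

t_e = 0.707 × 8 = 5.656 mm.
R_nwl = 0.6 × 550 × 5.656 × 620 × 10⁻³ = 1157 kN (longitudinal, 2 welds).
R_nwt = 0.6 × 550 × 5.656 × 150 × 10⁻³ = 280 kN (transverse, base value).
(i) R_nwl + R_nwt = 1437 kN; (ii) 0.85 R_nwl + 1.5 R_nwt = 1404 kN.
R_n = max = 1437 kN [governs: (i)]; R_n/Ω = 718.6 kN.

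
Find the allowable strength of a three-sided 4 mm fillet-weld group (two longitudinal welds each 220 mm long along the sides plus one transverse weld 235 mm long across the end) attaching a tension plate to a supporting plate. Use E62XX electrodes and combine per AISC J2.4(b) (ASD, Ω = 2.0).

R_n/Ω ≈ 382 kN

E62XX → F_EXX = 620 MPa.
t_e = 0.707 × 4 = 2.828 mm.
R_nwl = 0.6 × 620 × 2.828 × 440 × 10⁻³ = 462.9 kN (longitudinal, 2 welds).
R_nwt = 0.6 × 620 × 2.828 × 235 × 10⁻³ = 247.2 kN (transverse, base value).
(i) R_nwl + R_nwt = 710.1 kN; (ii) 0.85 R_nwl + 1.5 R_nwt = 764.3 kN.
R_n = max = 764.3 kN [governs: (ii)]; R_n/Ω = 382.1 kN.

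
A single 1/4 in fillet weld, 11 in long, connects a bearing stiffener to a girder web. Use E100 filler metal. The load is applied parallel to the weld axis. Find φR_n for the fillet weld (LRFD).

φR_n ≈ 87.5 kips

E100XX → F_EXX = 100 ksi.
Effective throat t_e = 0.707 × 0.25 = 0.1767 in.
Total length L = 11 in; A_we = 0.1767 × 11 = 1.944 in².
F_nw = 0.6 F_EXX = 0.6 × 100 = 60 ksi.
φR_n = 0.75 × 60 × 1.944 = 87.49 kips.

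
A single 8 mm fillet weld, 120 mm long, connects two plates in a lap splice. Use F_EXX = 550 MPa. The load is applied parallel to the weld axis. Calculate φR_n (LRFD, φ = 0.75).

φR_n ≈ 168 kN

Effective throat t_e = 0.707 × 8 = 5.656 mm.
Total length L = 120 mm; A_we = 5.656 × 120 = 678.7 mm².
F_nw = 0.6 F_EXX = 0.6 × 550 = 330 MPa.
φR_n = 0.75 × 330 × 678.7 × 10⁻³ = 168 kN.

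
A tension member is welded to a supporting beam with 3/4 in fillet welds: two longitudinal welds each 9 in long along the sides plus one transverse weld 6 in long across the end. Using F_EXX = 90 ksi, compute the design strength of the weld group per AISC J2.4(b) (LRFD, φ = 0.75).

t_e = 0.707 × 0.75 = 0.5302 in.
R_nwl = 0.6 × 90 × 0.5302 × 18 = 515.4 kip (longitudinal, 2 welds).
R_nwt = 0.6 × 90 × 0.5302 × 6 = 171.8 kip (transverse, base value).
(i) R_nwl + R_nwt = 687.2 kip; (ii) 0.85 R_nwl + 1.5 R_nwt = 695.8 kip.
R_n = max = 695.8 kip [governs: (ii)]; φR_n = 521.8 kip.

φR_n ≈ 522 kip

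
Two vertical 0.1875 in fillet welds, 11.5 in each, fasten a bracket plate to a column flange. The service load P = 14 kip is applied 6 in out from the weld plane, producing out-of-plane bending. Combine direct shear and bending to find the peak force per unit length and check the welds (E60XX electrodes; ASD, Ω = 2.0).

E60XX → F_EXX = 60 ksi.
L_w = 2 × 11.5 = 23 in; section modulus (unit throat) S = 2 × L²/6 = 44.08 in².
Direct shear f_v = P/L_w = 14/23 = 0.6087 kip/in.
Moment M = P × e = 14 × 6 = 84 kip·in; bending f_b = M/S = 1.905 kip/in.
f_max = √(f_v² + f_b²) = √(0.6087² + 1.905²) = 2 kip/in.
r_n/Ω = (1/2.0) × 0.6 × 60 × (0.707 × 0.1875) = 2.386 kip/in → adequate.

f_max ≈ 2 kip/in; adequate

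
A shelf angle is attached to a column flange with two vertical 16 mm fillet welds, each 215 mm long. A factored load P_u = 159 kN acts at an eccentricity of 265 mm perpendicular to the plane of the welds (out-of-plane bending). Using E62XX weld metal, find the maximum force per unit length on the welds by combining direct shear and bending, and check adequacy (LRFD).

E62XX → F_EXX = 620 MPa.
L_w = 2 × 215 = 430 mm; section modulus (unit throat) S = 2 × L²/6 = 15410 mm².
Direct shear f_v = P/L_w = 159×10³/430 = 369.8 N/mm.
Moment M = P × e = 159×10³ × 265 = 42135000 N·mm; bending f_b = M/S = 2735 N/mm.
f_max = √(f_v² + f_b²) = √(369.8² + 2735²) = 2759 N/mm.
φr_n = 0.75 × 0.6 × 620 × (0.707 × 16) = 3156 N/mm → adequate.

f_max ≈ 2760 N/mm; adequate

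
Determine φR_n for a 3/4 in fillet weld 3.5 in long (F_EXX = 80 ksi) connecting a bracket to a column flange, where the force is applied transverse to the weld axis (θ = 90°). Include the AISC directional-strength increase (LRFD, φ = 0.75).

φR_n ≈ 100 kips

t_e = 0.707 × 0.75 = 0.5302 in; A_we = 0.5302 × 3.5 = 1.856 in².
Directional factor: 1.0 + 0.5 sin^1.5(90°) = 1.5.
F_nw = 0.6 × 80 × 1.5 = 72 ksi.
φR_n = 0.75 × 72 × 1.856 = 100.2 kips.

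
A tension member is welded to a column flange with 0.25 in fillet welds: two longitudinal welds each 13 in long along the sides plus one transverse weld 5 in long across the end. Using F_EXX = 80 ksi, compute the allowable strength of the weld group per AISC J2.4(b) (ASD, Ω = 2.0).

t_e = 0.707 × 0.25 = 0.1767 in.
R_nwl = 0.6 × 80 × 0.1767 × 26 = 220.6 kip (longitudinal, 2 welds).
R_nwt = 0.6 × 80 × 0.1767 × 5 = 42.42 kip (transverse, base value).
(i) R_nwl + R_nwt = 263 kip; (ii) 0.85 R_nwl + 1.5 R_nwt = 251.1 kip.
R_n = max = 263 kip [governs: (i)]; R_n/Ω = 131.5 kip.

R_n/Ω ≈ 132 kip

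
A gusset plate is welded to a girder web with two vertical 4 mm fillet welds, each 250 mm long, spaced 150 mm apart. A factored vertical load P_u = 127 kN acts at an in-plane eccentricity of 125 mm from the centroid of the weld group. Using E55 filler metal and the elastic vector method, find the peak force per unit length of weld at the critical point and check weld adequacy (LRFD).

E55XX → F_EXX = 550 MPa.
Total weld length L_w = 500 mm. Treat welds as unit-width lines.
Polar moment about centroid: J = 2[d³/12 + d(b/2)²] = 2[250³/12 + 250×75²] = 5417000 mm³.
Direct shear f_v = P/L_w = 127×10³ / 500 = 254 N/mm (vertical).
Torsion M = P·e = 127×10³ × 125 = 15875000 N·mm.
Critical point at (x, y) = (75, 125) from centroid. f_tx = M·y/J = 366.3 N/mm; f_ty = M·x/J = 219.8 N/mm.
Resultant f_max = √[f_tx² + (f_v + f_ty)²] = √[366.3² + (254 + 219.8)²] = 598.9 N/mm.
Capacity per unit length: φr_n = 0.75 × 0.6 × 550 × (0.707 × 4) = 699.9 N/mm.
598.9 ≤ 699.9 → adequate.

f_max ≈ 599 N/mm; adequate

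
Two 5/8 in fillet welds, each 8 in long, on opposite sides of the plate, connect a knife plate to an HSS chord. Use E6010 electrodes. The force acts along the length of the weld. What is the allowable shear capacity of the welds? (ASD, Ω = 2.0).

E60XX → F_EXX = 60 ksi.
Effective throat t_e = 0.707 × 0.625 = 0.4419 in.
Total length L = 16 in; A_we = 0.4419 × 16 = 7.07 in².
F_nw = 0.6 F_EXX = 0.6 × 60 = 36 ksi.
R_n = 36 × 7.07 = 254.5 kip; R_n/Ω = 254.5/2.0 = 127.3 kip.

R_n/Ω ≈ 127 kip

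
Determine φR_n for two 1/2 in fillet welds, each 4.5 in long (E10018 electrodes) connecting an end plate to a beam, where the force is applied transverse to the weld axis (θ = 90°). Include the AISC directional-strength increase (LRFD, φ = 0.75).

φR_n ≈ 215 kips

E100XX → F_EXX = 100 ksi.
t_e = 0.707 × 0.5 = 0.3535 in; A_we = 0.3535 × 9 = 3.181 in².
Directional factor: 1.0 + 0.5 sin^1.5(90°) = 1.5.
F_nw = 0.6 × 100 × 1.5 = 90 ksi.
φR_n = 0.75 × 90 × 3.181 = 214.8 kips.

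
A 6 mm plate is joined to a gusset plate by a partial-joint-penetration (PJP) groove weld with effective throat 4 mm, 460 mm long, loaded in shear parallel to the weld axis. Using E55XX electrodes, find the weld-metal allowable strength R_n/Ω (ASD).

E55XX → F_EXX = 550 MPa.
Effective throat (given) t_e = 4 mm.
A_we = 4 × 460 = 1840 mm².
F_nw = 0.6 F_EXX = 330 MPa.
R_n/Ω = (330 × 1840) / 2.0 × 10⁻³ = 303.6 kN.

R_n/Ω ≈ 304 kN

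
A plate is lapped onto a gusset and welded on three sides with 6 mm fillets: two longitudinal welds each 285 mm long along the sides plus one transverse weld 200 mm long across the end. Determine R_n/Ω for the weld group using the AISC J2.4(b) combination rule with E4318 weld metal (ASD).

E43XX → F_EXX = 430 MPa.
t_e = 0.707 × 6 = 4.242 mm.
R_nwl = 0.6 × 430 × 4.242 × 570 × 10⁻³ = 623.8 kN (longitudinal, 2 welds).
R_nwt = 0.6 × 430 × 4.242 × 200 × 10⁻³ = 218.9 kN (transverse, base value).
(i) R_nwl + R_nwt = 842.7 kN; (ii) 0.85 R_nwl + 1.5 R_nwt = 858.6 kN.
R_n = max = 858.6 kN [governs: (ii)]; R_n/Ω = 429.3 kN.

R_n/Ω ≈ 429 kN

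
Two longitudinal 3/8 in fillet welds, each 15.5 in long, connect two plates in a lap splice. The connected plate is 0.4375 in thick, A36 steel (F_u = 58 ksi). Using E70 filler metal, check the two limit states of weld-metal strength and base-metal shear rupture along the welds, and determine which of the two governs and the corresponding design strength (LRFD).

E70XX → F_EXX = 70 ksi.
t_e = 0.707 × 0.375 = 0.2651 in; L = 31 in.
Weld metal: φR_n = 0.75 × 0.6 × 70 × 0.2651 × 31 = 258.9 kip.
Base metal (shear rupture): φR_n = 0.75 × 0.6 × 58 × 0.4375 × 31 = 354 kip.
Governing: weld metal.

φR_n ≈ 259 kip (weld metal governs)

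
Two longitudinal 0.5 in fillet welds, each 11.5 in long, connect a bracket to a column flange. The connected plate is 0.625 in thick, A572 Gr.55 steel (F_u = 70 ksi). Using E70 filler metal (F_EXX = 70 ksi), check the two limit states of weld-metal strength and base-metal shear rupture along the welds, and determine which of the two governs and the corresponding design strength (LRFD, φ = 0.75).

φR_n ≈ 256 kip (weld metal governs)

t_e = 0.707 × 0.5 = 0.3535 in; L = 23 in.
Weld metal: φR_n = 0.75 × 0.6 × 70 × 0.3535 × 23 = 256.1 kip.
Base metal (shear rupture): φR_n = 0.75 × 0.6 × 70 × 0.625 × 23 = 452.8 kip.
Governing: weld metal.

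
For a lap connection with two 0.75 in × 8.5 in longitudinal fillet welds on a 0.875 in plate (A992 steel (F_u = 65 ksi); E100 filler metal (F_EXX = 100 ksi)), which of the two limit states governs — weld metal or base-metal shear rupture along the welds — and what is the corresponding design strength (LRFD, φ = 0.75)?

t_e = 0.707 × 0.75 = 0.5302 in; L = 17 in.
Weld metal: φR_n = 0.75 × 0.6 × 100 × 0.5302 × 17 = 405.6 kip.
Base metal (shear rupture): φR_n = 0.75 × 0.6 × 65 × 0.875 × 17 = 435.1 kip.
Governing: weld metal.

φR_n ≈ 406 kip (weld metal governs)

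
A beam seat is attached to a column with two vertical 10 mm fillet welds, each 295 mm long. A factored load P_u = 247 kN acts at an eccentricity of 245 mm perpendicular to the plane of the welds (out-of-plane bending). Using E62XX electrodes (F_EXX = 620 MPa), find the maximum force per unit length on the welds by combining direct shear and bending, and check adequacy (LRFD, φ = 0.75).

L_w = 2 × 295 = 590 mm; section modulus (unit throat) S = 2 × L²/6 = 29010 mm².
Direct shear f_v = P/L_w = 247×10³/590 = 418.6 N/mm.
Moment M = P × e = 247×10³ × 245 = 60515000 N·mm; bending f_b = M/S = 2086 N/mm.
f_max = √(f_v² + f_b²) = √(418.6² + 2086²) = 2128 N/mm.
φr_n = 0.75 × 0.6 × 620 × (0.707 × 10) = 1973 N/mm → NOT adequate.

f_max ≈ 2130 N/mm; NOT adequate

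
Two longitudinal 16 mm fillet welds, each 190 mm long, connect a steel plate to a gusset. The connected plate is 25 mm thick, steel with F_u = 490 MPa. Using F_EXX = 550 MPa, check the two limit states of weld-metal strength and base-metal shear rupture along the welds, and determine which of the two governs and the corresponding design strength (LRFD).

φR_n ≈ 1060 kN (weld metal governs)

t_e = 0.707 × 16 = 11.31 mm; L = 380 mm.
Weld metal: φR_n = 0.75 × 0.6 × 550 × 11.31 × 380 × 10⁻³ = 1064 kN.
Base metal (shear rupture): φR_n = 0.75 × 0.6 × 490 × 25 × 380 × 10⁻³ = 2095 kN.
Governing: weld metal.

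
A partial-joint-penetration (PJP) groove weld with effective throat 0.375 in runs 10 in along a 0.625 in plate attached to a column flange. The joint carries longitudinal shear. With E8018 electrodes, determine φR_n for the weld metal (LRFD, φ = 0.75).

φR_n ≈ 135 kips

E80XX → F_EXX = 80 ksi.
Effective throat (given) t_e = 0.375 in.
A_we = 0.375 × 10 = 3.75 in².
F_nw = 0.6 F_EXX = 48 ksi.
φR_n = 0.75 × 48 × 3.75 = 135 kips.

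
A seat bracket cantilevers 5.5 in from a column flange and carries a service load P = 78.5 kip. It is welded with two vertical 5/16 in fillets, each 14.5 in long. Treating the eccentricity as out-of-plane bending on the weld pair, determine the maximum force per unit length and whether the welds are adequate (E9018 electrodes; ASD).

f_max ≈ 6.73 kip/in; NOT adequate

E90XX → F_EXX = 90 ksi.
L_w = 2 × 14.5 = 29 in; section modulus (unit throat) S = 2 × L²/6 = 70.08 in².
Direct shear f_v = P/L_w = 78.5/29 = 2.707 kip/in.
Moment M = P × e = 78.5 × 5.5 = 431.75 kip·in; bending f_b = M/S = 6.161 kip/in.
f_max = √(f_v² + f_b²) = √(2.707² + 6.161²) = 6.729 kip/in.
r_n/Ω = (1/2.0) × 0.6 × 90 × (0.707 × 0.3125) = 5.965 kip/in → NOT adequate.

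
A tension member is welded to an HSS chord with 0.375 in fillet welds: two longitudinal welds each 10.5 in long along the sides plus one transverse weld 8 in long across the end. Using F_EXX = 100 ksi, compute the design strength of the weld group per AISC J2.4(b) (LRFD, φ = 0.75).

t_e = 0.707 × 0.375 = 0.2651 in.
R_nwl = 0.6 × 100 × 0.2651 × 21 = 334.1 kip (longitudinal, 2 welds).
R_nwt = 0.6 × 100 × 0.2651 × 8 = 127.3 kip (transverse, base value).
(i) R_nwl + R_nwt = 461.3 kip; (ii) 0.85 R_nwl + 1.5 R_nwt = 474.8 kip.
R_n = max = 474.8 kip [governs: (ii)]; φR_n = 356.1 kip.

φR_n ≈ 356 kip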